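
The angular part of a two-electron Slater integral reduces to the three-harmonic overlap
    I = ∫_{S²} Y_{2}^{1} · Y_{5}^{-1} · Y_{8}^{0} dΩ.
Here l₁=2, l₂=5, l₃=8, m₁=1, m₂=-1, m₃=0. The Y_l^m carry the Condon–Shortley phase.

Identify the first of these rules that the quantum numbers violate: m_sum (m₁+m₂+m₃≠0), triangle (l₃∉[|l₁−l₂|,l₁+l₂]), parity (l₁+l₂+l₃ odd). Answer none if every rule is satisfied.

triangle

azimuthal sum: 1 − 1 + 0 = 0  ✓
3 ≤ 8 ≤ 7 (triangle on l)  ✗
L = 2 + 5 + 8 = 15 (odd)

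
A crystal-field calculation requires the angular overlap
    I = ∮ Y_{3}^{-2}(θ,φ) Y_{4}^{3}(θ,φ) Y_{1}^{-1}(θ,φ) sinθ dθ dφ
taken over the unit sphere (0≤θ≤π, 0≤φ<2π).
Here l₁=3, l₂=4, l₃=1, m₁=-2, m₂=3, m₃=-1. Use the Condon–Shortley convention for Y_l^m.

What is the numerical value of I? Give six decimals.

-0.282095

m-sum 0 ✓  L=8 even ✓  1≤1≤7 ✓
Π(2lᵢ+1) = 7×9×3 = 189
triangle coeff Δ(3,4,1) = 1/252
Σ_t [3,3]: t=3:−1/36 = -1/36
(3j)²=4/63 [(3 4 1; 0 0 0)], sign=+1
Σ_t [5,5]: t=5:−1/240 = -1/240
(3j)²=1/12 [(3 4 1; -2 3 -1)], sign=-1
⇒ 4πI² = 1/1
I = (-1)√(1/1/(4π)) = -0.28209479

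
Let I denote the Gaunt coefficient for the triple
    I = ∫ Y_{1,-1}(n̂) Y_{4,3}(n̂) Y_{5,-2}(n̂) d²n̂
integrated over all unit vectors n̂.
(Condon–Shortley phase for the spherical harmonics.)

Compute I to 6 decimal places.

0.085055

Checks pass: Σm=0; 10 even; l₃=5∈[3,5].
(2·1+1)(2·4+1)(2·5+1) = 297
Δ: 0! 2! 8! / 11! → 1/495
sum: t=0:+1/576 = 1/576
3j²(1 4 5; 0 0 0) = Δ·Π!·Σ² = 5/99  (sign -1)
sum: t=0:+1/10080 = 1/10080
3j²(1 4 5; -1 3 -2) = Δ·Π!·Σ² = 1/165  (sign -1)
combine: 4πI² = 297·5/99·1/165 = 1/11
take √, sign +1: I = 0.08505478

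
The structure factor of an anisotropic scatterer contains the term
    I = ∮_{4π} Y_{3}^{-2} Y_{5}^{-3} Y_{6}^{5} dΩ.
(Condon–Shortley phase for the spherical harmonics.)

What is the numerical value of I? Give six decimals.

Rules hold: Σm=0, L=14 even, 2≤6≤8.
N = 7·11·13 = 1001
Δ = 2!·4!·8!/15! = 1/675675
Racah Σ t=0..2: t=0:+1/8640 t=1:−1/2304 t=2:+1/8640 = -7/34560
⇒ 3j(3 5 6; 0 0 0)² = 7/429, sgn -1
Racah Σ t=1..2: t=1:−1/120960 t=2:+1/483840 = -1/161280
⇒ 3j(3 5 6; -2 -3 5)² = 2/91, sgn +1
4πI² = N·(3j₀)²·(3jₘ)² = 14/39
I = -1·√(0.358974/4π) = -0.16901560

-0.169016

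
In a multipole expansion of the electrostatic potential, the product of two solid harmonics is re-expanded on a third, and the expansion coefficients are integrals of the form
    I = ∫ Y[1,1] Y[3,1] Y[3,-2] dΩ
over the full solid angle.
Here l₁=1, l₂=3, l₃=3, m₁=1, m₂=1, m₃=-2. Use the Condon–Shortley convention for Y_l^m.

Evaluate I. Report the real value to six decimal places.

L=7 odd ⇒ parity kills the (l;000) factor ⇒ I = 0

0.000000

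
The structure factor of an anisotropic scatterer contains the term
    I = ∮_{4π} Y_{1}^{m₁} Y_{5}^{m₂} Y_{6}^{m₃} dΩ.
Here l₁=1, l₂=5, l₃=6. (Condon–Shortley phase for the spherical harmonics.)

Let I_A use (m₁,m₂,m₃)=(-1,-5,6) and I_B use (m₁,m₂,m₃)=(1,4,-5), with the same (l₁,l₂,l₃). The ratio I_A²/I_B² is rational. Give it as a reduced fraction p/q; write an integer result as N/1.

l's match ⇒ only the (l;m) 3-j factors differ between A and B.
A: triangle coeff Δ(1,5,6) = 1/858; Σ_t [0,0]: t=0:+1/7257600 = 1/7257600; (3j)²=1/13 [(1 5 6; -1 -5 6)], sign=+1
B: triangle coeff Δ(1,5,6) = 1/858; Σ_t [0,0]: t=0:+1/725760 = 1/725760; (3j)²=5/78 [(1 5 6; 1 4 -5)], sign=-1
I_A²/I_B² = (1/13)/(5/78) = 6/5

6/5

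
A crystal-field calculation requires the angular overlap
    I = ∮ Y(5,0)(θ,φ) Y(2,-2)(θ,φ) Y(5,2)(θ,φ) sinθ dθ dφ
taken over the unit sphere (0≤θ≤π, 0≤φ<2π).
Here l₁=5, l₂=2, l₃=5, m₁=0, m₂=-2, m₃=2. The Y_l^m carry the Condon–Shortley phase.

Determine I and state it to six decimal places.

-0.191372

Rules hold: Σm=0, L=12 even, 3≤5≤7.
N = 11·5·11 = 605
Δ = 2!·8!·2!/13! = 1/38610
Racah Σ t=0..2: t=0:+1/2880 t=1:−1/576 t=2:+1/2880 = -1/960
⇒ 3j(5 2 5; 0 0 0)² = 10/429, sgn +1
Racah Σ t=0..0: t=0:+1/2880 = 1/2880
⇒ 3j(5 2 5; 0 -2 2)² = 14/429, sgn -1
4πI² = N·(3j₀)²·(3jₘ)² = 700/1521
I = -1·√(0.460224/4π) = -0.19137248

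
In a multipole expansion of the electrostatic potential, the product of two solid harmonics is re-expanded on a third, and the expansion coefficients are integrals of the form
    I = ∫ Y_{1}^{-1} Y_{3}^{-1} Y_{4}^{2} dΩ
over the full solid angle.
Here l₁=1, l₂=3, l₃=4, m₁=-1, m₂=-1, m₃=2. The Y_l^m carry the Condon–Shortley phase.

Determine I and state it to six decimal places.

Checks pass: Σm=0; 8 even; l₃=4∈[2,4].
(2·1+1)(2·3+1)(2·4+1) = 189
Δ: 0! 2! 6! / 9! → 1/252
sum: t=0:+1/36 = 1/36
3j²(1 3 4; 0 0 0) = Δ·Π!·Σ² = 4/63  (sign +1)
sum: t=0:+1/96 = 1/96
3j²(1 3 4; -1 -1 2) = Δ·Π!·Σ² = 5/84  (sign +1)
combine: 4πI² = 189·4/63·5/84 = 5/7
take √, sign +1: I = 0.23841361

0.238414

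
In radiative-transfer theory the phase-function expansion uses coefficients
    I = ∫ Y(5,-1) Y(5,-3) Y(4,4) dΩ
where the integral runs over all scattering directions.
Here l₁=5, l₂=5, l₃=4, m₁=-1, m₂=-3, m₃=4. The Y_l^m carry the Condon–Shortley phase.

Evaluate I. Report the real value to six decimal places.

m-sum 0 ✓  L=14 even ✓  0≤4≤10 ✓
Π(2lᵢ+1) = 11×11×9 = 1089
triangle coeff Δ(5,5,4) = 1/3153150
Σ_t [1,5]: t=1:−1/69120 t=2:+1/1728 t=3:−1/576 t=4:+1/1728 t=5:−1/69120 = -7/11520
(3j)²=2/143 [(5 5 4; 0 0 0)], sign=-1
Σ_t [2,2]: t=2:+1/27648 = 1/27648
(3j)²=10/429 [(5 5 4; -1 -3 4)], sign=+1
⇒ 4πI² = 60/169
I = (-1)√(60/169/(4π)) = -0.16808437

-0.168084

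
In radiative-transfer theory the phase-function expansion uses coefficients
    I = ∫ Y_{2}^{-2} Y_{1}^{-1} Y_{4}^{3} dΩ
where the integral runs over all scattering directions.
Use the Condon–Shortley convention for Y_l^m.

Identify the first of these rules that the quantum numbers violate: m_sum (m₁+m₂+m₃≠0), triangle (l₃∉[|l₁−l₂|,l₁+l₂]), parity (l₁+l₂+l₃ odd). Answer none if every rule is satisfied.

m₁+m₂+m₃ = -2 − 1 + 3 = 0  ✓
triangle: |2−1|=1 ≤ l₃=4 ≤ 2+1=3  ✗
parity: l₁+l₂+l₃ = 7 is odd

triangle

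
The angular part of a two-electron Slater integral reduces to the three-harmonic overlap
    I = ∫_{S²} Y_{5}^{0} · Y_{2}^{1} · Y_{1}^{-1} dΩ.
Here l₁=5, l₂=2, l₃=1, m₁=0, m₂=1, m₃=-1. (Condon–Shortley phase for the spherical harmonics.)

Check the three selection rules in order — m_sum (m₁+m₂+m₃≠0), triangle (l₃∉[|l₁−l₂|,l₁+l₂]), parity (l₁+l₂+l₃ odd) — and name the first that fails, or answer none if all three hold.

m₁+m₂+m₃ = 0 + 1 − 1 = 0  ✓
triangle: |5−2|=3 ≤ l₃=1 ≤ 5+2=7  ✗
parity: l₁+l₂+l₃ = 8 is even

triangle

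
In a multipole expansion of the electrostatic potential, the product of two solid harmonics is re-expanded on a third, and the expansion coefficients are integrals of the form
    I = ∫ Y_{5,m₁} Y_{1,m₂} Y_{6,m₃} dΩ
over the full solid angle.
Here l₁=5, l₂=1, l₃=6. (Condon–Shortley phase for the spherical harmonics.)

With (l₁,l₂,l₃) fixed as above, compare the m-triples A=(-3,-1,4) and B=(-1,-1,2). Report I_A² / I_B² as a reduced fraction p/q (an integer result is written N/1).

45/28

l's match ⇒ only the (l;m) 3-j factors differ between A and B.
A: triangle coeff Δ(5,1,6) = 1/858; Σ_t [0,0]: t=0:+1/161280 = 1/161280; (3j)²=15/286 [(5 1 6; -3 -1 4)], sign=+1
B: triangle coeff Δ(5,1,6) = 1/858; Σ_t [0,0]: t=0:+1/34560 = 1/34560; (3j)²=14/429 [(5 1 6; -1 -1 2)], sign=+1
I_A²/I_B² = (15/286)/(14/429) = 45/28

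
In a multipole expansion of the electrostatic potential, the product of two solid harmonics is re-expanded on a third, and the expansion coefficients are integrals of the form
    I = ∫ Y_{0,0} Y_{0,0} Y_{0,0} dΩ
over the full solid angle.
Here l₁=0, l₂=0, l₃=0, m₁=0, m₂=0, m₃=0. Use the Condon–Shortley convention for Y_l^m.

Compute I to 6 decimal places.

Rules hold: Σm=0, L=0 even, 0≤0≤0.
N = 1·1·1 = 1
Δ = 0!·0!·0!/1! = 1/1
Racah Σ t=0..0: t=0:+1/1 = 1/1
⇒ 3j(0 0 0; 0 0 0)² = 1/1, sgn +1
(m-triple is (0,0,0) — same symbol as above.)
4πI² = N·(3j₀)²·(3jₘ)² = 1/1
I = +1·√(1/4π) = 0.28209479

0.282095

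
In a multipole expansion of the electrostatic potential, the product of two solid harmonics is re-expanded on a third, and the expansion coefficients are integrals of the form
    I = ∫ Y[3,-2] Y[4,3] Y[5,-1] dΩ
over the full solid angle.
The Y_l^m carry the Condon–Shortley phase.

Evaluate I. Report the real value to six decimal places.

Rules hold: Σm=0, L=12 even, 1≤5≤7.
N = 7·9·11 = 693
Δ = 2!·4!·6!/13! = 1/180180
Racah Σ t=0..2: t=0:+1/576 t=1:−1/144 t=2:+1/576 = -1/288
⇒ 3j(3 4 5; 0 0 0)² = 20/1001, sgn +1
Racah Σ t=1..2: t=1:−1/17280 t=2:+1/1440 = 11/17280
⇒ 3j(3 4 5; -2 3 -1)² = 11/468, sgn +1
4πI² = N·(3j₀)²·(3jₘ)² = 55/169
I = +1·√(0.325444/4π) = 0.16092854

0.160929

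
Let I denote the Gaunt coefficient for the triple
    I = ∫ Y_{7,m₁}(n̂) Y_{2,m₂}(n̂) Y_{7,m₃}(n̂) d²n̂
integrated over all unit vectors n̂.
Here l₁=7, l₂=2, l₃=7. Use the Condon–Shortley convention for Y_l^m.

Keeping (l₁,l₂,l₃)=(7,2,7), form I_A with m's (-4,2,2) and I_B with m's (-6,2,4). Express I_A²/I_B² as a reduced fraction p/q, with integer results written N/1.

Same 7,2,7: normalisation and zero-m 3j drop out of the ratio.
A: Δ: 2! 12! 2! / 17! → 1/185640; sum: t=2:+1/8709120 = 1/8709120; 3j²(7 2 7; -4 2 2) = Δ·Π!·Σ² = 55/3094  (sign -1)
B: Δ: 2! 12! 2! / 17! → 1/185640; sum: t=2:+1/159667200 = 1/159667200; 3j²(7 2 7; -6 2 4) = Δ·Π!·Σ² = 9/1190  (sign -1)
I_A²/I_B² = (55/3094)/(9/1190) = 275/117

275/117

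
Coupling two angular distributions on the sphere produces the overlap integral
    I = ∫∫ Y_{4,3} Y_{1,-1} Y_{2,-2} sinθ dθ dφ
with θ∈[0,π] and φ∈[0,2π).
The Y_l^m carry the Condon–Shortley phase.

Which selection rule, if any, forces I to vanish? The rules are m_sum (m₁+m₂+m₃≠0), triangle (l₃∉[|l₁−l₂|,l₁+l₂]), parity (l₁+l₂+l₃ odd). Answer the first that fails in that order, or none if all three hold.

azimuthal sum: 3 − 1 − 2 = 0  ✓
3 ≤ 2 ≤ 5 (triangle on l)  ✗
L = 4 + 1 + 2 = 7 (odd)

triangle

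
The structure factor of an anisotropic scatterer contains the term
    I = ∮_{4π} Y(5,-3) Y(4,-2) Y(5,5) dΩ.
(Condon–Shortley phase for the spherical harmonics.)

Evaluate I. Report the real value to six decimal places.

-0.184127

m-sum 0 ✓  L=14 even ✓  1≤5≤9 ✓
Π(2lᵢ+1) = 11×9×11 = 1089
triangle coeff Δ(5,4,5) = 1/3153150
Σ_t [0,4]: t=0:+1/69120 t=1:−1/1728 t=2:+1/576 t=3:−1/1728 t=4:+1/69120 = 7/11520
(3j)²=2/143 [(5 4 5; 0 0 0)], sign=-1
Σ_t [2,2]: t=2:+1/69120 = 1/69120
(3j)²=4/143 [(5 4 5; -3 -2 5)], sign=+1
⇒ 4πI² = 72/169
I = (-1)√(72/169/(4π)) = -0.18412721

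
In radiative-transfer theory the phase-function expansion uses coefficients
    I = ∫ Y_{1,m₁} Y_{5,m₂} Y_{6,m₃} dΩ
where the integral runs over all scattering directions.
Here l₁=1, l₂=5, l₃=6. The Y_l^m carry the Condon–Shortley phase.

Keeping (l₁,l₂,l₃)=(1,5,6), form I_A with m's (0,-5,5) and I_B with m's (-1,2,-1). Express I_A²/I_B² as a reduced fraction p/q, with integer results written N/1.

11/10

Shared (l₁,l₂,l₃)=(1,5,6): N and (l;000)² cancel in I_A²/I_B².
A: Δ = 0!·2!·10!/13! = 1/858; Racah Σ t=0..0: t=0:+1/3628800 = 1/3628800; ⇒ 3j(1 5 6; 0 -5 5)² = 1/78, sgn -1
B: Δ = 0!·2!·10!/13! = 1/858; Racah Σ t=0..0: t=0:+1/60480 = 1/60480; ⇒ 3j(1 5 6; -1 2 -1)² = 5/429, sgn -1
I_A²/I_B² = (1/78)/(5/429) = 11/10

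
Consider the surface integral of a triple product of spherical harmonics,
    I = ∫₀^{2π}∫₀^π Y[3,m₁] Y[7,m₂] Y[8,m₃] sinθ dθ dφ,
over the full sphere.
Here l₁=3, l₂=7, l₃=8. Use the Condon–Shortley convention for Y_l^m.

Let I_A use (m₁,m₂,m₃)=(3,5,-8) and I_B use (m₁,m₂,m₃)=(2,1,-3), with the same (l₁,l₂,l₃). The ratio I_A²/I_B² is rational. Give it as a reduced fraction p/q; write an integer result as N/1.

Same 3,7,8: normalisation and zero-m 3j drop out of the ratio.
A: Δ: 2! 4! 12! / 19! → 1/5290740; sum: t=0:+1/22992076800 = 1/22992076800; 3j²(3 7 8; 3 5 -8) = Δ·Π!·Σ² = 5/969  (sign +1)
B: Δ: 2! 4! 12! / 19! → 1/5290740; sum: t=0:+1/11612160 t=1:−1/14515200 = 1/58060800; 3j²(3 7 8; 2 1 -3) = Δ·Π!·Σ² = 55/58786  (sign -1)
I_A²/I_B² = (5/969)/(55/58786) = 182/33

182/33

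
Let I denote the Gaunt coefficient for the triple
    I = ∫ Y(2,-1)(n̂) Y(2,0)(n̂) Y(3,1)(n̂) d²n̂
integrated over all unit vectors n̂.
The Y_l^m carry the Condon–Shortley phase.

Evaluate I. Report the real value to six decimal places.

l₁+l₂+l₃=7 is odd: 3j(l;000)=0 ⇒ I=0

0.000000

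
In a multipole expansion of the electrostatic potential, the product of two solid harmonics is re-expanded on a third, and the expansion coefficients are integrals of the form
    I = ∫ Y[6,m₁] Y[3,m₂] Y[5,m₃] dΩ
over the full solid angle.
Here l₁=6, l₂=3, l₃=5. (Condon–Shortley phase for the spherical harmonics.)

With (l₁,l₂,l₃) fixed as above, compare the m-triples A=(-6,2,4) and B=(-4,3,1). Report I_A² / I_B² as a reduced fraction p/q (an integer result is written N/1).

l's match ⇒ only the (l;m) 3-j factors differ between A and B.
A: triangle coeff Δ(6,3,5) = 1/675675; Σ_t [4,4]: t=4:+1/967680 = 1/967680; (3j)²=3/91 [(6 3 5; -6 2 4)], sign=-1
B: triangle coeff Δ(6,3,5) = 1/675675; Σ_t [4,4]: t=4:+1/69120 = 1/69120; (3j)²=4/143 [(6 3 5; -4 3 1)], sign=+1
I_A²/I_B² = (3/91)/(4/143) = 33/28

33/28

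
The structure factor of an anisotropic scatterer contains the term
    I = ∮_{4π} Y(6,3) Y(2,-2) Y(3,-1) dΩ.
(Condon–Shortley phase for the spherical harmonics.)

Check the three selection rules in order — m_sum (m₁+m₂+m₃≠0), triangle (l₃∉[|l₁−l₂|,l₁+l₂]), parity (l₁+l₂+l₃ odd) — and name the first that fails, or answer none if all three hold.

Σmᵢ = 0  ✓
l₃∈[|l₁−l₂|,l₁+l₂]=[4,8], have l₃=3  ✗
Σlᵢ = 11 ⇒ odd

triangle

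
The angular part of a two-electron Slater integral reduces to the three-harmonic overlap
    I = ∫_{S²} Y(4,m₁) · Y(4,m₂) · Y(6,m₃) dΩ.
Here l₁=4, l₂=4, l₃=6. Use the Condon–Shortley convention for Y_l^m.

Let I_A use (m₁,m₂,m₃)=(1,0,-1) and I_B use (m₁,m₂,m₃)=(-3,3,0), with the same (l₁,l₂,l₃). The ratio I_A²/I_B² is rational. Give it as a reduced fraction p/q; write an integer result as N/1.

l's match ⇒ only the (l;m) 3-j factors differ between A and B.
A: triangle coeff Δ(4,4,6) = 1/1261260; Σ_t [0,2]: t=0:+1/3456 t=1:−1/1728 t=2:+1/11520 = -7/34560; (3j)²=7/858 [(4 4 6; 1 0 -1)], sign=+1
B: triangle coeff Δ(4,4,6) = 1/1261260; Σ_t [1,2]: t=1:−1/518400 t=2:+1/28800 = 17/518400; (3j)²=289/25740 [(4 4 6; -3 3 0)], sign=+1
I_A²/I_B² = (7/858)/(289/25740) = 210/289

210/289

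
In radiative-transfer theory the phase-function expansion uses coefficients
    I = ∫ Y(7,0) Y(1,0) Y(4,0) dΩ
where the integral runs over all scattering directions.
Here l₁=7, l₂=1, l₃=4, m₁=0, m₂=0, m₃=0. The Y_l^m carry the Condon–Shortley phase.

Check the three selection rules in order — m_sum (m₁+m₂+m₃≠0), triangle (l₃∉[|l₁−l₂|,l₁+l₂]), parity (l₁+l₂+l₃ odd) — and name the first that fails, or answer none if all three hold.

triangle

m₁+m₂+m₃ = 0 + 0 + 0 = 0  ✓
triangle: |7−1|=6 ≤ l₃=4 ≤ 7+1=8  ✗
parity: l₁+l₂+l₃ = 12 is even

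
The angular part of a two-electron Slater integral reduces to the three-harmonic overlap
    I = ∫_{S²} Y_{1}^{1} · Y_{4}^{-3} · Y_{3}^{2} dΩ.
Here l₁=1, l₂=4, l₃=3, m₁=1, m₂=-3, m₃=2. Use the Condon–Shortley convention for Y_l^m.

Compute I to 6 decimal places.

-0.282095

m-sum 0 ✓  L=8 even ✓  3≤3≤5 ✓
Π(2lᵢ+1) = 3×9×7 = 189
triangle coeff Δ(1,4,3) = 1/252
Σ_t [1,1]: t=1:−1/36 = -1/36
(3j)²=4/63 [(1 4 3; 0 0 0)], sign=+1
Σ_t [0,0]: t=0:+1/240 = 1/240
(3j)²=1/12 [(1 4 3; 1 -3 2)], sign=-1
⇒ 4πI² = 1/1
I = (-1)√(1/1/(4π)) = -0.28209479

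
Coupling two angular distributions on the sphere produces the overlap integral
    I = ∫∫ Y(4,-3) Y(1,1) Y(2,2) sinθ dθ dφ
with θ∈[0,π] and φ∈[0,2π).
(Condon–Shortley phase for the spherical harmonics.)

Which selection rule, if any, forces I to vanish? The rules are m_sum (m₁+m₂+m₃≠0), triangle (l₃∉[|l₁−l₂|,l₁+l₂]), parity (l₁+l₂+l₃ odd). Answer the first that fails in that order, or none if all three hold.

Σmᵢ = 0  ✓
l₃∈[|l₁−l₂|,l₁+l₂]=[3,5], have l₃=2  ✗
Σlᵢ = 7 ⇒ odd

triangle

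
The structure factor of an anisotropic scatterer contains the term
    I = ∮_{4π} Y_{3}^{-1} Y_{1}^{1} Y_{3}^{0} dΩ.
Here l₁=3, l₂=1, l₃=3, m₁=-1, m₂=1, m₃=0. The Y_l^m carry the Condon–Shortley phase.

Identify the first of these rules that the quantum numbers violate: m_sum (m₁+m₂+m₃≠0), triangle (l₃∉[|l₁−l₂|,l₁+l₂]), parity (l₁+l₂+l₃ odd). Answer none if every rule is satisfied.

m₁+m₂+m₃ = -1 + 1 + 0 = 0  ✓
triangle: |3−1|=2 ≤ l₃=3 ≤ 3+1=4  ✓
parity: l₁+l₂+l₃ = 7 is odd  ✗

parity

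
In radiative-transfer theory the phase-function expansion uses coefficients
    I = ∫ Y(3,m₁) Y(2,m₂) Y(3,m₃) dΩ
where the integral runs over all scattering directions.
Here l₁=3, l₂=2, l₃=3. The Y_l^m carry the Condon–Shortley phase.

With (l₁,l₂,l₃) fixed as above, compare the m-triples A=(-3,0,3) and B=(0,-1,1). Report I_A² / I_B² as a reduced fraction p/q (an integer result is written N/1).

25/2

l's match ⇒ only the (l;m) 3-j factors differ between A and B.
A: triangle coeff Δ(3,2,3) = 1/3780; Σ_t [2,2]: t=2:+1/96 = 1/96; (3j)²=5/84 [(3 2 3; -3 0 3)], sign=+1
B: triangle coeff Δ(3,2,3) = 1/3780; Σ_t [0,1]: t=0:+1/12 t=1:−1/8 = -1/24; (3j)²=1/210 [(3 2 3; 0 -1 1)], sign=-1
I_A²/I_B² = (5/84)/(1/210) = 25/2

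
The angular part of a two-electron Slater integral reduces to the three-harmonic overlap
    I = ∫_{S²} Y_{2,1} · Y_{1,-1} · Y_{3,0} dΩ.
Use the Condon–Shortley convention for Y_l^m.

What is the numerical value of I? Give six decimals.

0.143048

Rules hold: Σm=0, L=6 even, 1≤3≤3.
N = 5·3·7 = 105
Δ = 0!·4!·2!/7! = 1/105
Racah Σ t=0..0: t=0:+1/4 = 1/4
⇒ 3j(2 1 3; 0 0 0)² = 3/35, sgn -1
Racah Σ t=0..0: t=0:+1/12 = 1/12
⇒ 3j(2 1 3; 1 -1 0)² = 1/35, sgn -1
4πI² = N·(3j₀)²·(3jₘ)² = 9/35
I = +1·√(0.257143/4π) = 0.14304817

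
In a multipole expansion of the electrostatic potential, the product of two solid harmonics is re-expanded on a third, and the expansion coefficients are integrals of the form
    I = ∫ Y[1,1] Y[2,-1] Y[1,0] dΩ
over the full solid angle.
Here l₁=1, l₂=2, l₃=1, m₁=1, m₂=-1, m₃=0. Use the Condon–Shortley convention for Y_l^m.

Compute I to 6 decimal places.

Rules hold: Σm=0, L=4 even, 1≤1≤3.
N = 3·5·3 = 45
Δ = 2!·0!·2!/5! = 1/30
Racah Σ t=1..1: t=1:−1/1 = -1/1
⇒ 3j(1 2 1; 0 0 0)² = 2/15, sgn +1
Racah Σ t=0..0: t=0:+1/2 = 1/2
⇒ 3j(1 2 1; 1 -1 0)² = 1/10, sgn -1
4πI² = N·(3j₀)²·(3jₘ)² = 3/5
I = -1·√(0.6/4π) = -0.21850969

-0.218510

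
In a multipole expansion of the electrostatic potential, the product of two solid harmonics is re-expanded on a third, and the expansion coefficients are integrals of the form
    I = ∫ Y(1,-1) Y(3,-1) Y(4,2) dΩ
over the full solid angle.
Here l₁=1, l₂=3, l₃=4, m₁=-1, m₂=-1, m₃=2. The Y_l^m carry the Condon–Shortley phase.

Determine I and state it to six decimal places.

0.238414

Checks pass: Σm=0; 8 even; l₃=4∈[2,4].
(2·1+1)(2·3+1)(2·4+1) = 189
Δ: 0! 2! 6! / 9! → 1/252
sum: t=0:+1/36 = 1/36
3j²(1 3 4; 0 0 0) = Δ·Π!·Σ² = 4/63  (sign +1)
sum: t=0:+1/96 = 1/96
3j²(1 3 4; -1 -1 2) = Δ·Π!·Σ² = 5/84  (sign +1)
combine: 4πI² = 189·4/63·5/84 = 5/7
take √, sign +1: I = 0.23841361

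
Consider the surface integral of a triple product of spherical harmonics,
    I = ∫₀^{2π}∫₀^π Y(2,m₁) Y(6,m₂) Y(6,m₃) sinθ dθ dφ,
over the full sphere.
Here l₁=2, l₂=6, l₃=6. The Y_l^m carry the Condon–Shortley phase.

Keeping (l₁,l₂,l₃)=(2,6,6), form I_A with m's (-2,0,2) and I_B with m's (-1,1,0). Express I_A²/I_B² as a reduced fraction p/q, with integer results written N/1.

40/1

Shared (l₁,l₂,l₃)=(2,6,6): N and (l;000)² cancel in I_A²/I_B².
A: Δ = 2!·2!·10!/15! = 1/90090; Racah Σ t=2..2: t=2:+1/69120 = 1/69120; ⇒ 3j(2 6 6; -2 0 2)² = 4/143, sgn +1
B: Δ = 2!·2!·10!/15! = 1/90090; Racah Σ t=1..2: t=1:−1/34560 t=2:+1/28800 = 1/172800; ⇒ 3j(2 6 6; -1 1 0)² = 1/1430, sgn +1
I_A²/I_B² = (4/143)/(1/1430) = 40/1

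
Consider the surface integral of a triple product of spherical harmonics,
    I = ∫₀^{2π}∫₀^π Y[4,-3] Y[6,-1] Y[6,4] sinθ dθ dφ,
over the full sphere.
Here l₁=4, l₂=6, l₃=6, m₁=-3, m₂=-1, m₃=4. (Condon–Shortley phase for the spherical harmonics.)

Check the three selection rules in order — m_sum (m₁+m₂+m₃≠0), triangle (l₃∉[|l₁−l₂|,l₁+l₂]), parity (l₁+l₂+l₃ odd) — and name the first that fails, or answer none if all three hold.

none

azimuthal sum: -3 − 1 + 4 = 0  ✓
2 ≤ 6 ≤ 10 (triangle on l)  ✓
L = 4 + 6 + 6 = 16 (even)  ✓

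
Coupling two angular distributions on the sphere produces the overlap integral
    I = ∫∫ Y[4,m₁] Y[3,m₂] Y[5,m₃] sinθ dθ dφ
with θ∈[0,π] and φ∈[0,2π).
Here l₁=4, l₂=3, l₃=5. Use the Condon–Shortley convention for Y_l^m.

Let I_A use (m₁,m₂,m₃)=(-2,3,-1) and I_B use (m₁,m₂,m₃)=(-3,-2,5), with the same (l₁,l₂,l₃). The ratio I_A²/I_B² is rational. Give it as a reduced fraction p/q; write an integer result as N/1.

45/98

Shared (l₁,l₂,l₃)=(4,3,5): N and (l;000)² cancel in I_A²/I_B².
A: Δ = 2!·6!·4!/13! = 1/180180; Racah Σ t=2..2: t=2:+1/2304 = 1/2304; ⇒ 3j(4 3 5; -2 3 -1)² = 75/4004, sgn +1
B: Δ = 2!·6!·4!/13! = 1/180180; Racah Σ t=1..1: t=1:−1/17280 = -1/17280; ⇒ 3j(4 3 5; -3 -2 5)² = 35/858, sgn -1
I_A²/I_B² = (75/4004)/(35/858) = 45/98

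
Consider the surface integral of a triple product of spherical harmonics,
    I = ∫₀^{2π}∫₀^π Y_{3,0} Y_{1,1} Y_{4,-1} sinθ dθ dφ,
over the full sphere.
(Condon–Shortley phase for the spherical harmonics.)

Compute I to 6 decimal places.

-0.194664

m-sum 0 ✓  L=8 even ✓  2≤4≤4 ✓
Π(2lᵢ+1) = 7×3×9 = 189
triangle coeff Δ(3,1,4) = 1/252
Σ_t [0,0]: t=0:+1/36 = 1/36
(3j)²=4/63 [(3 1 4; 0 0 0)], sign=+1
Σ_t [0,0]: t=0:+1/72 = 1/72
(3j)²=5/126 [(3 1 4; 0 1 -1)], sign=-1
⇒ 4πI² = 10/21
I = (-1)√(10/21/(4π)) = -0.19466390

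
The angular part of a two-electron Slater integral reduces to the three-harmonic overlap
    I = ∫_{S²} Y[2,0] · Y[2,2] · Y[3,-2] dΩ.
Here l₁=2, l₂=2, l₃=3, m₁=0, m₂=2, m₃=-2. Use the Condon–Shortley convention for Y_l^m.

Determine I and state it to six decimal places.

0.000000

L=7 odd ⇒ parity kills the (l;000) factor ⇒ I = 0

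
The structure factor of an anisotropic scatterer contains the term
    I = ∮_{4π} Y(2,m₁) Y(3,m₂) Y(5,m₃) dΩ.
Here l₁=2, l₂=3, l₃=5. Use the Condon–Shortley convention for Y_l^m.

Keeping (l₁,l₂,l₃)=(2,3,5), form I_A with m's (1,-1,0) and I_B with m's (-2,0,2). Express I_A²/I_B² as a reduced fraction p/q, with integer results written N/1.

10/7

l's match ⇒ only the (l;m) 3-j factors differ between A and B.
A: triangle coeff Δ(2,3,5) = 1/2310; Σ_t [0,0]: t=0:+1/288 = 1/288; (3j)²=5/231 [(2 3 5; 1 -1 0)], sign=-1
B: triangle coeff Δ(2,3,5) = 1/2310; Σ_t [0,0]: t=0:+1/864 = 1/864; (3j)²=1/66 [(2 3 5; -2 0 2)], sign=-1
I_A²/I_B² = (5/231)/(1/66) = 10/7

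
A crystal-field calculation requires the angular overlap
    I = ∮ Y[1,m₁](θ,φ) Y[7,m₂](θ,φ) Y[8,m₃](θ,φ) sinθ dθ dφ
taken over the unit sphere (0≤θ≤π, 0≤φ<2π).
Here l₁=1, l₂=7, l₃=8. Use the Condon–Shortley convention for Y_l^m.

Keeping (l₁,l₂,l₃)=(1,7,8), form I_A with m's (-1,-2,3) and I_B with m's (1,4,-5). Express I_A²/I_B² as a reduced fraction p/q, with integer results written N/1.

Same 1,7,8: normalisation and zero-m 3j drop out of the ratio.
A: Δ: 0! 2! 14! / 17! → 1/2040; sum: t=0:+1/87091200 = 1/87091200; 3j²(1 7 8; -1 -2 3) = Δ·Π!·Σ² = 11/408  (sign -1)
B: Δ: 0! 2! 14! / 17! → 1/2040; sum: t=0:+1/479001600 = 1/479001600; 3j²(1 7 8; 1 4 -5) = Δ·Π!·Σ² = 13/340  (sign -1)
I_A²/I_B² = (11/408)/(13/340) = 55/78

55/78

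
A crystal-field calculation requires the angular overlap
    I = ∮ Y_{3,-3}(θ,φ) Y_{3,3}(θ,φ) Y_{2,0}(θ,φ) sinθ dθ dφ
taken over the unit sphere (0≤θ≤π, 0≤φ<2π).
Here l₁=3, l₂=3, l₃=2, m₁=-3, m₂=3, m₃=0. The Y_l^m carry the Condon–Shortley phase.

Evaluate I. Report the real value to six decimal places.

0.210261

Checks pass: Σm=0; 8 even; l₃=2∈[0,6].
(2·3+1)(2·3+1)(2·2+1) = 245
Δ: 4! 2! 2! / 9! → 1/3780
sum: t=1:−1/24 t=2:+1/4 t=3:−1/24 = 1/6
3j²(3 3 2; 0 0 0) = Δ·Π!·Σ² = 4/105  (sign +1)
sum: t=4:+1/96 = 1/96
3j²(3 3 2; -3 3 0) = Δ·Π!·Σ² = 5/84  (sign +1)
combine: 4πI² = 245·4/105·5/84 = 5/9
take √, sign +1: I = 0.21026104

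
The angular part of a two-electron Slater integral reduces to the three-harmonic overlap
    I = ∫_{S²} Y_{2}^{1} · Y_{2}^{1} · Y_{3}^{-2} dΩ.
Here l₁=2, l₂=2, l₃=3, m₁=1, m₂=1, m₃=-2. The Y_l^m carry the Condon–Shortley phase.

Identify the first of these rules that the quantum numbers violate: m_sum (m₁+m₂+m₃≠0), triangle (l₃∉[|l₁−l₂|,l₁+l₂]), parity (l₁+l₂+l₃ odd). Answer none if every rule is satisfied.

azimuthal sum: 1 + 1 − 2 = 0  ✓
0 ≤ 3 ≤ 4 (triangle on l)  ✓
L = 2 + 2 + 3 = 7 (odd)  ✗

parity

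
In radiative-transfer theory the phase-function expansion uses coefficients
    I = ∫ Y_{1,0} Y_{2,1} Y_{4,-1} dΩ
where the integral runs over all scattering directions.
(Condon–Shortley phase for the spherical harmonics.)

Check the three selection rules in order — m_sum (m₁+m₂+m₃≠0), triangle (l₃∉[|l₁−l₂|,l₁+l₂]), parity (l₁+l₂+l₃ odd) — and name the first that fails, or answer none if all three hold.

triangle

m₁+m₂+m₃ = 0 + 1 − 1 = 0  ✓
triangle: |1−2|=1 ≤ l₃=4 ≤ 1+2=3  ✗
parity: l₁+l₂+l₃ = 7 is odd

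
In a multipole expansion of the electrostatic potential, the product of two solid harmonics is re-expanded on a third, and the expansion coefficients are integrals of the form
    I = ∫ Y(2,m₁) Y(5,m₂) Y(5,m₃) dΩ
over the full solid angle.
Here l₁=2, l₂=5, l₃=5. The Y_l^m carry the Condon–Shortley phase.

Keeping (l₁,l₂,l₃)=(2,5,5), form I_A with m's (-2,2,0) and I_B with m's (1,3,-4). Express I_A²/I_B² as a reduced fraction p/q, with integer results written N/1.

l's match ⇒ only the (l;m) 3-j factors differ between A and B.
A: triangle coeff Δ(2,5,5) = 1/38610; Σ_t [2,2]: t=2:+1/2880 = 1/2880; (3j)²=14/429 [(2 5 5; -2 2 0)], sign=-1
B: triangle coeff Δ(2,5,5) = 1/38610; Σ_t [0,1]: t=0:+1/80640 t=1:−1/10080 = -1/11520; (3j)²=49/1430 [(2 5 5; 1 3 -4)], sign=+1
I_A²/I_B² = (14/429)/(49/1430) = 20/21

20/21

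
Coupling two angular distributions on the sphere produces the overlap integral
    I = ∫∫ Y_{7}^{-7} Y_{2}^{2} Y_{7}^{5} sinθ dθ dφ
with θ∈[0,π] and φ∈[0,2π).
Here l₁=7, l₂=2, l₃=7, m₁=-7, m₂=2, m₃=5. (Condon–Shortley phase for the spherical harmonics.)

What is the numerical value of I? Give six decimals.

0.066694

m-sum 0 ✓  L=16 even ✓  5≤7≤9 ✓
Π(2lᵢ+1) = 15×5×15 = 1125
triangle coeff Δ(7,2,7) = 1/185640
Σ_t [0,2]: t=0:+1/2419200 t=1:−1/518400 t=2:+1/2419200 = -1/907200
(3j)²=56/3315 [(7 2 7; 0 0 0)], sign=+1
Σ_t [2,2]: t=2:+1/1916006400 = 1/1916006400
(3j)²=1/340 [(7 2 7; -7 2 5)], sign=+1
⇒ 4πI² = 210/3757
I = (+1)√(210/3757/(4π)) = 0.06669359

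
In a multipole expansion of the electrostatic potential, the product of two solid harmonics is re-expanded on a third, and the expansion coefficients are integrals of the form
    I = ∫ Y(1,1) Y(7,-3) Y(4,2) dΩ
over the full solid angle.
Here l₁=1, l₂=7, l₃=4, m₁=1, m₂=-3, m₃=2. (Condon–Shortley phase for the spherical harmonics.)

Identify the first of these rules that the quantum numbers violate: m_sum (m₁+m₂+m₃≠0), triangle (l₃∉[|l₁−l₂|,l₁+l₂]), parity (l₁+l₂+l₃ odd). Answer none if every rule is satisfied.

triangle

Σmᵢ = 0  ✓
l₃∈[|l₁−l₂|,l₁+l₂]=[6,8], have l₃=4  ✗
Σlᵢ = 12 ⇒ even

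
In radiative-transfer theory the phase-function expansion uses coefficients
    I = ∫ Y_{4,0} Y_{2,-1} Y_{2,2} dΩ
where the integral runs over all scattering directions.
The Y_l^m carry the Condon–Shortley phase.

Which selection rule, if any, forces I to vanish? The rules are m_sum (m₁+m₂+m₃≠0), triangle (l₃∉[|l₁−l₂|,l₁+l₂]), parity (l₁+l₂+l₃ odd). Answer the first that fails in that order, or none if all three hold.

m_sum

Σmᵢ = 1  ✗
l₃∈[|l₁−l₂|,l₁+l₂]=[2,6], have l₃=2
Σlᵢ = 8 ⇒ even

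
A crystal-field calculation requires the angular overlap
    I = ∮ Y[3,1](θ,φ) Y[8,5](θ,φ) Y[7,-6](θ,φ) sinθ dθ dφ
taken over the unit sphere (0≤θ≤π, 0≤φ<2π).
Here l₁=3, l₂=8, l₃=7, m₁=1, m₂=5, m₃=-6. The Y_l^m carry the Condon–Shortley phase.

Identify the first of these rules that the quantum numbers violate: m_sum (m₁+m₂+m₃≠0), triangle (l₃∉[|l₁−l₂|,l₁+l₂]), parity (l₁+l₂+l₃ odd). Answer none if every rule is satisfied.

none

m₁+m₂+m₃ = 1 + 5 − 6 = 0  ✓
triangle: |3−8|=5 ≤ l₃=7 ≤ 3+8=11  ✓
parity: l₁+l₂+l₃ = 18 is even  ✓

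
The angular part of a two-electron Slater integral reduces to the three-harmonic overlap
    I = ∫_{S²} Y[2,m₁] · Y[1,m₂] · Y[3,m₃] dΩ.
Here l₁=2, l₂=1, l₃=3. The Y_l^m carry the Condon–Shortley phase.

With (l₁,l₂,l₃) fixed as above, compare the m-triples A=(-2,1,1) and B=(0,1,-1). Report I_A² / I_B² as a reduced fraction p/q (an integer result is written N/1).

1/6

l's match ⇒ only the (l;m) 3-j factors differ between A and B.
A: triangle coeff Δ(2,1,3) = 1/105; Σ_t [0,0]: t=0:+1/48 = 1/48; (3j)²=1/105 [(2 1 3; -2 1 1)], sign=+1
B: triangle coeff Δ(2,1,3) = 1/105; Σ_t [0,0]: t=0:+1/8 = 1/8; (3j)²=2/35 [(2 1 3; 0 1 -1)], sign=+1
I_A²/I_B² = (1/105)/(2/35) = 1/6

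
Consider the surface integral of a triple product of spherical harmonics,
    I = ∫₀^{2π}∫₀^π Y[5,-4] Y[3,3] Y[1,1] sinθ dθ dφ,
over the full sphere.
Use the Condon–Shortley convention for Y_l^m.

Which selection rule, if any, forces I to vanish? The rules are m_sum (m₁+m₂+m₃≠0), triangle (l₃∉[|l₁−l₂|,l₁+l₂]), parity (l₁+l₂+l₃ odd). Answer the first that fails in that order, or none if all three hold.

Σmᵢ = 0  ✓
l₃∈[|l₁−l₂|,l₁+l₂]=[2,8], have l₃=1  ✗
Σlᵢ = 9 ⇒ odd

triangle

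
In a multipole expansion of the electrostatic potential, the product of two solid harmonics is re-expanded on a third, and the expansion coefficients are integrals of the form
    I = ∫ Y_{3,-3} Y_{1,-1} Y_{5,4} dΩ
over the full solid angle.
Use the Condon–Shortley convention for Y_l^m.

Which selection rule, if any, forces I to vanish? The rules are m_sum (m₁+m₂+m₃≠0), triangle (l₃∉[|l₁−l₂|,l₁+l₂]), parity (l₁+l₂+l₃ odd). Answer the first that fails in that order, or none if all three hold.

triangle

azimuthal sum: -3 − 1 + 4 = 0  ✓
2 ≤ 5 ≤ 4 (triangle on l)  ✗
L = 3 + 1 + 5 = 9 (odd)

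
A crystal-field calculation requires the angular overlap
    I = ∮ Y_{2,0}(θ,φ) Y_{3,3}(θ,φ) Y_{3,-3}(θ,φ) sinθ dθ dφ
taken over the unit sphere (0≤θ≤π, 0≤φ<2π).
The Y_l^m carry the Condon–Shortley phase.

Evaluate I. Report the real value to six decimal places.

Checks pass: Σm=0; 8 even; l₃=3∈[1,5].
(2·2+1)(2·3+1)(2·3+1) = 245
Δ: 2! 2! 4! / 9! → 1/3780
sum: t=0:+1/24 t=1:−1/4 t=2:+1/24 = -1/6
3j²(2 3 3; 0 0 0) = Δ·Π!·Σ² = 4/105  (sign +1)
sum: t=2:+1/96 = 1/96
3j²(2 3 3; 0 3 -3) = Δ·Π!·Σ² = 5/84  (sign +1)
combine: 4πI² = 245·4/105·5/84 = 5/9
take √, sign +1: I = 0.21026104

0.210261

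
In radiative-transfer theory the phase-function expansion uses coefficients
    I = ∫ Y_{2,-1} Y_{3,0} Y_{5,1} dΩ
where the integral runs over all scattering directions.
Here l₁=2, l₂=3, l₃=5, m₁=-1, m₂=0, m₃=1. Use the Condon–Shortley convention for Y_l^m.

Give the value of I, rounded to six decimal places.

Checks pass: Σm=0; 10 even; l₃=5∈[1,5].
(2·2+1)(2·3+1)(2·5+1) = 385
Δ: 0! 4! 6! / 11! → 1/2310
sum: t=0:+1/144 = 1/144
3j²(2 3 5; 0 0 0) = Δ·Π!·Σ² = 10/231  (sign -1)
sum: t=0:+1/216 = 1/216
3j²(2 3 5; -1 0 1) = Δ·Π!·Σ² = 8/231  (sign +1)
combine: 4πI² = 385·10/231·8/231 = 400/693
take √, sign -1: I = -0.21431790

-0.214318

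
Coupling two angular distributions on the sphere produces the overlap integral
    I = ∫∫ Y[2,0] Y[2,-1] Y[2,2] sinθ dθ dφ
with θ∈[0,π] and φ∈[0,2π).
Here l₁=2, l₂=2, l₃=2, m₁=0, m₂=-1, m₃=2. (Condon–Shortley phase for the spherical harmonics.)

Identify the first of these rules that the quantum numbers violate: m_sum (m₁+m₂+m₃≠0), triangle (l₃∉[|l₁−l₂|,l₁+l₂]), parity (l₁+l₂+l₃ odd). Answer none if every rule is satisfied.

azimuthal sum: 0 − 1 + 2 = 1  ✗
0 ≤ 2 ≤ 4 (triangle on l)
L = 2 + 2 + 2 = 6 (even)

m_sum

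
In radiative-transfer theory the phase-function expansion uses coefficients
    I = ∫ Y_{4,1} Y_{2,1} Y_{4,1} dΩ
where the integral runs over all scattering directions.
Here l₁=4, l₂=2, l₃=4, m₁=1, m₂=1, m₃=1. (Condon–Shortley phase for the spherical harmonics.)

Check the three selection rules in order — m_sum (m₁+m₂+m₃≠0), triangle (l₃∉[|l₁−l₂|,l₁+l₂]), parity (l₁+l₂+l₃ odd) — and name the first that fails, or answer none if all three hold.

m_sum

Σmᵢ = 3  ✗
l₃∈[|l₁−l₂|,l₁+l₂]=[2,6], have l₃=4
Σlᵢ = 10 ⇒ even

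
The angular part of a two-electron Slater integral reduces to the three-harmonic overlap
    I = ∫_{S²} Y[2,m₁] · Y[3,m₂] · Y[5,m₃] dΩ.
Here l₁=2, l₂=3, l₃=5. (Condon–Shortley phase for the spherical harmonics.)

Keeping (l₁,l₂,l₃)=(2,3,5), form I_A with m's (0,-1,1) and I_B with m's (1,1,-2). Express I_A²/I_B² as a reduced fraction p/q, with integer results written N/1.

Same 2,3,5: normalisation and zero-m 3j drop out of the ratio.
A: Δ: 0! 4! 6! / 11! → 1/2310; sum: t=0:+1/192 = 1/192; 3j²(2 3 5; 0 -1 1) = Δ·Π!·Σ² = 3/77  (sign +1)
B: Δ: 0! 4! 6! / 11! → 1/2310; sum: t=0:+1/288 = 1/288; 3j²(2 3 5; 1 1 -2) = Δ·Π!·Σ² = 1/22  (sign -1)
I_A²/I_B² = (3/77)/(1/22) = 6/7

6/7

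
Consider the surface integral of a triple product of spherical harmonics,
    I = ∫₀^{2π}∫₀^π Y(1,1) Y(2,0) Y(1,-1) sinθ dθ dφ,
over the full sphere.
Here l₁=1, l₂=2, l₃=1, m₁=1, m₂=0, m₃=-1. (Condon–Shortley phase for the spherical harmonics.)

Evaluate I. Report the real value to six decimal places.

Checks pass: Σm=0; 4 even; l₃=1∈[1,3].
(2·1+1)(2·2+1)(2·1+1) = 45
Δ: 2! 0! 2! / 5! → 1/30
sum: t=1:−1/1 = -1/1
3j²(1 2 1; 0 0 0) = Δ·Π!·Σ² = 2/15  (sign +1)
sum: t=0:+1/4 = 1/4
3j²(1 2 1; 1 0 -1) = Δ·Π!·Σ² = 1/30  (sign +1)
combine: 4πI² = 45·2/15·1/30 = 1/5
take √, sign +1: I = 0.12615663

0.126157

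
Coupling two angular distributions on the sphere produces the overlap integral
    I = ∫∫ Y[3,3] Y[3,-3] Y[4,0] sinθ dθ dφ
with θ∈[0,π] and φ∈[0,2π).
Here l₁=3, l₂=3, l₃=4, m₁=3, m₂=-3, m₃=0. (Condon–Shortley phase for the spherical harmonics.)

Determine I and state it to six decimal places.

Checks pass: Σm=0; 10 even; l₃=4∈[0,6].
(2·3+1)(2·3+1)(2·4+1) = 441
Δ: 2! 4! 4! / 11! → 1/34650
sum: t=0:+1/72 t=1:−1/16 t=2:+1/72 = -5/144
3j²(3 3 4; 0 0 0) = Δ·Π!·Σ² = 2/77  (sign -1)
sum: t=0:+1/1152 = 1/1152
3j²(3 3 4; 3 -3 0) = Δ·Π!·Σ² = 1/154  (sign +1)
combine: 4πI² = 441·2/77·1/154 = 9/121
take √, sign -1: I = -0.07693494

-0.076935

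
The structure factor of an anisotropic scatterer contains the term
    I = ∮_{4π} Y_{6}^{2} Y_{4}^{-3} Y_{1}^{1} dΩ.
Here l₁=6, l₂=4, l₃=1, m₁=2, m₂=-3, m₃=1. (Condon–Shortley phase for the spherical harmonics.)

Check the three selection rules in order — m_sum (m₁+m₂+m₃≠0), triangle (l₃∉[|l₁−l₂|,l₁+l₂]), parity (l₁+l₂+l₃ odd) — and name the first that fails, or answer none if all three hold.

triangle

m₁+m₂+m₃ = 2 − 3 + 1 = 0  ✓
triangle: |6−4|=2 ≤ l₃=1 ≤ 6+4=10  ✗
parity: l₁+l₂+l₃ = 11 is odd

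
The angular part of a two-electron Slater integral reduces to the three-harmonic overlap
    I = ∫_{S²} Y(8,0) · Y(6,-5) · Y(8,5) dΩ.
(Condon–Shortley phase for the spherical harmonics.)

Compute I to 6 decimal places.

-0.136937

m-sum 0 ✓  L=22 even ✓  2≤8≤14 ✓
Π(2lᵢ+1) = 17×13×17 = 3757
triangle coeff Δ(8,6,8) = 1/13742520792
Σ_t [0,6]: t=0:+1/41803776000 t=1:−1/435456000 t=2:+1/39813120 t=3:−1/18662400 t=4:+1/39813120 t=5:−1/435456000 t=6:+1/41803776000 = -11/1393459200
(3j)²=600/96577 [(8 6 8; 0 0 0)], sign=-1
Σ_t [0,1]: t=0:+1/6967296000 t=1:−1/2612736000 = -1/4180377600
(3j)²=75/7429 [(8 6 8; 0 -5 5)], sign=+1
⇒ 4πI² = 45000/190969
I = (-1)√(45000/190969/(4π)) = -0.13693671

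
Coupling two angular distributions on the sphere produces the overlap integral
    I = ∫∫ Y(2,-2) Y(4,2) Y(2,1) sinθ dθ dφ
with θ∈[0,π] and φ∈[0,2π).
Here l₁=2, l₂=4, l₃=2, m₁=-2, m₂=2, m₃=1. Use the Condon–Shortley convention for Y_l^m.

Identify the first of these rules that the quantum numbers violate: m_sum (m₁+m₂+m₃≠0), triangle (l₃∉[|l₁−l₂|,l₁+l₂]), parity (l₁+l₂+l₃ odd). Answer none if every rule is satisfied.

Σmᵢ = 1  ✗
l₃∈[|l₁−l₂|,l₁+l₂]=[2,6], have l₃=2
Σlᵢ = 8 ⇒ even

m_sum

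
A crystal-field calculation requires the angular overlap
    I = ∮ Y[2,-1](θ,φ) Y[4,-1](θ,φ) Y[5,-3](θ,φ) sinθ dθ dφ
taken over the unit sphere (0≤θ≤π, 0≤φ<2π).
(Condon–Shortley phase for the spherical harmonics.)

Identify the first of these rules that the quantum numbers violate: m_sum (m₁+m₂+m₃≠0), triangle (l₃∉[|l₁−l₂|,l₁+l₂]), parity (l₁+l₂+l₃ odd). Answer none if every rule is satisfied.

m_sum

Σmᵢ = -5  ✗
l₃∈[|l₁−l₂|,l₁+l₂]=[2,6], have l₃=5
Σlᵢ = 11 ⇒ odd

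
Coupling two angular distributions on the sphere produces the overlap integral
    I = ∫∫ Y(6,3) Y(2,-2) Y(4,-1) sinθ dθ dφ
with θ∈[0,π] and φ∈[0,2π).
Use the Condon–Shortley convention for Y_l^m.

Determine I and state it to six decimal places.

m-sum 0 ✓  L=12 even ✓  4≤4≤8 ✓
Π(2lᵢ+1) = 13×5×9 = 585
triangle coeff Δ(6,2,4) = 1/6435
Σ_t [2,2]: t=2:+1/2304 = 1/2304
(3j)²=5/143 [(6 2 4; 0 0 0)], sign=+1
Σ_t [0,0]: t=0:+1/17280 = 1/17280
(3j)²=14/715 [(6 2 4; 3 -2 -1)], sign=-1
⇒ 4πI² = 630/1573
I = (-1)√(630/1573/(4π)) = -0.17852580

-0.178526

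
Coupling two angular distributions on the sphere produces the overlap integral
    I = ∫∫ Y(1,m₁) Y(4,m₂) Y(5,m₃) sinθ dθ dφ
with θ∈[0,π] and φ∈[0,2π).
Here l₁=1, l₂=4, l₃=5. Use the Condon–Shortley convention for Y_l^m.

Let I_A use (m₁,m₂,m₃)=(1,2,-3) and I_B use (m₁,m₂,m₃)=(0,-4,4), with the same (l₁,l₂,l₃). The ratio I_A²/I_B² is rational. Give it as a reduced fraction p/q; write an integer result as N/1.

28/9

Same 1,4,5: normalisation and zero-m 3j drop out of the ratio.
A: Δ: 0! 2! 8! / 11! → 1/495; sum: t=0:+1/2880 = 1/2880; 3j²(1 4 5; 1 2 -3) = Δ·Π!·Σ² = 28/495  (sign +1)
B: Δ: 0! 2! 8! / 11! → 1/495; sum: t=0:+1/40320 = 1/40320; 3j²(1 4 5; 0 -4 4) = Δ·Π!·Σ² = 1/55  (sign -1)
I_A²/I_B² = (28/495)/(1/55) = 28/9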